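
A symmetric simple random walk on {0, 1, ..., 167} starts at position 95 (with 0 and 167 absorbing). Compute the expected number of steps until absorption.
E[τ | X_0 = 95] = 6840

Let v_k = E[τ | X_0 = k]. Boundary: v_0 = v_167 = 0. Recurrence: v_k = 1 + (v_{k-1} + v_{k+1})/2 for 1 ≤ k ≤ 166. The particular solution to v_k − (v_{k-1} + v_{k+1})/2 = 1 is v_k = −k^2. Adding homogeneous solution A + B k and matching boundaries gives v_k = k (167 − k). Substituting k = 95: v_95 = 95 · 72 = 6840.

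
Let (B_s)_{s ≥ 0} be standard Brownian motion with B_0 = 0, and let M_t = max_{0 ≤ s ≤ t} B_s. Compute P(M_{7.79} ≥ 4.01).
P(M_{7.79} ≥ 4.01) = 2·P(B_{7.79} ≥ 4.01) = 2(1 − Φ(4.01/√7.79)) ≈ 0.1508

By the reflection principle for Brownian motion, P(M_t ≥ a) = 2 · P(B_t ≥ a) for a ≥ 0. Since B_t ~ N(0, t), P(B_t ≥ 4.01) = 1 − Φ(4.01/√t) = 1 − Φ(4.01/√7.79) = 1 − Φ(1.4367). So
  P(M_{7.79} ≥ 4.01) = 2(1 − Φ(1.4367)) ≈ 0.1508.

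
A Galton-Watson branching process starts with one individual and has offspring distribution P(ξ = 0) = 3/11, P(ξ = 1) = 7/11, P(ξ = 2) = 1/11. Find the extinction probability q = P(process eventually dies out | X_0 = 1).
q = 1

Mean offspring μ = 0·3/11 + 1·7/11 + 2·1/11 = 9/11 ≤ 1. For μ ≤ 1 with offspring not concentrated at 1, the Galton-Watson process goes extinct almost surely, so q = 1.
(Algebraic check: The pgf is f(s) = 3/11 + 7/11·s + 1/11·s². The extinction probability q is the smallest fixed point of f in [0, 1]. Setting s = f(s):
  1/11·s² + (7/11 − 1)·s + 3/11 = 0
  1/11·s² − (3/11 + 1/11)·s + 3/11 = 0
which factors as (s − 1)·(1/11·s − 3/11) = 0, giving roots s = 1 and s = (3/11)/(1/11) = 3. Since 3 ≥ 1, the smallest root in [0, 1] is s = 1.)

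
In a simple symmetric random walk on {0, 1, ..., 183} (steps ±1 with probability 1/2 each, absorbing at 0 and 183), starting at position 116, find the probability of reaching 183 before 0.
P(hit 183 before 0) = 116/183

Let u_k = P(hit 183 before 0 | start at k). Then u_0 = 0, u_183 = 1, and u_k = u_{k-1}/2 + u_{k+1}/2 for 1 ≤ k ≤ 182. This harmonic recurrence is solved by u_k = k/183, giving u_116 = 116/183.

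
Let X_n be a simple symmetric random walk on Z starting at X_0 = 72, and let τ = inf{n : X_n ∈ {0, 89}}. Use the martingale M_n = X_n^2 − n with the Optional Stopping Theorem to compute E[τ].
E[τ] = 1224

M_n = X_n^2 − n is a martingale (since E[X_{n+1}^2 | F_n] = X_n^2 + 1). By OST (τ has finite mean in a bounded region), E[M_τ] = E[M_0] = X_0^2 − 0 = 72^2 = 5184. Also E[M_τ] = E[X_τ^2] − E[τ]. The walk exits at 0 or 89, with P(hit 89 first) = 72/89, so E[X_τ^2] = 89^2 · 72/89 + 0 = 6408. Thus E[τ] = E[X_τ^2] − E[M_τ] = 6408 − 5184 = 1224 = 72(89 − 72) = 1224.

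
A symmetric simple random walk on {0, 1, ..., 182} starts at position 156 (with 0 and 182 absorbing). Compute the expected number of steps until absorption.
E[τ | X_0 = 156] = 4056

Let v_k = E[τ | X_0 = k]. Boundary: v_0 = v_182 = 0. Recurrence: v_k = 1 + (v_{k-1} + v_{k+1})/2 for 1 ≤ k ≤ 181. The particular solution to v_k − (v_{k-1} + v_{k+1})/2 = 1 is v_k = −k^2. Adding homogeneous solution A + B k and matching boundaries gives v_k = k (182 − k). Substituting k = 156: v_156 = 156 · 26 = 4056.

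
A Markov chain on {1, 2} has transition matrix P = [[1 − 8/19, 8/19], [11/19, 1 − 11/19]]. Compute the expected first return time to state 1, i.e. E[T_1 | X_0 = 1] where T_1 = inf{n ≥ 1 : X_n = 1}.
E[T_1 | X_0 = 1] = 1/π_1 = 19/11

For an irreducible recurrent Markov chain with stationary distribution π, E[T_i | X_0 = i] = 1/π_i (Kac's formula). Here π_1 = (11/19)/(8/19 + 11/19) = (11/19)/(1) = 11/19, so E[T_1 | X_0 = 1] = 1/π_1 = (8/19 + 11/19)/(11/19) = (1)/(11/19) = 19/11.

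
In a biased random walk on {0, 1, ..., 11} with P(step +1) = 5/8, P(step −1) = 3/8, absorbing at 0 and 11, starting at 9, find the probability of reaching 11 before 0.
P(hit 11 before 0) = (1 − (3/5)^9) / (1 − (3/5)^11) = 24168025/24325489

Let u_k denote P(reach 11 before 0 | start at k). Boundary: u_0 = 0, u_11 = 1. Recurrence: u_k = 5/8·u_{k+1} + 3/8·u_{k-1} for 1 ≤ k ≤ 10. Try u_k = A + B·r^k with r = q/p = (3/8)/(5/8) = 3/5. Substitution satisfies the recurrence; boundary conditions give:
  u_k = (1 − r^k) / (1 − r^N) = (1 − (3/5)^9) / (1 − (3/5)^11) = 24168025/24325489.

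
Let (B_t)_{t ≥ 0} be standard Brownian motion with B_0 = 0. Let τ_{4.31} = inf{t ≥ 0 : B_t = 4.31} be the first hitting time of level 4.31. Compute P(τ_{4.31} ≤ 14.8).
P(τ_{4.31} ≤ 14.8) = 2(1 − Φ(4.31/√14.8)) = 2(1 − Φ(1.1203)) ≈ 0.2626

By the reflection principle for standard BM, P(τ_b ≤ t) = 2 · P(B_t ≥ b). Since B_t ~ N(0, t), P(B_t ≥ 4.31) = 1 − Φ(4.31/√t) = 1 − Φ(4.31/√14.8) = 1 − Φ(1.1203) ≈ 0.13129. Doubling: P(τ_{4.31} ≤ 14.8) ≈ 2 · 0.13129 = 0.26258 ≈ 0.2626.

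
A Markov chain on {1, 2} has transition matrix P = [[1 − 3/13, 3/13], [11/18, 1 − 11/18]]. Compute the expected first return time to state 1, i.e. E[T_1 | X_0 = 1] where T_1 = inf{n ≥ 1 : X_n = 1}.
E[T_1 | X_0 = 1] = 1/π_1 = 197/143

For an irreducible recurrent Markov chain with stationary distribution π, E[T_i | X_0 = i] = 1/π_i (Kac's formula). Here π_1 = (11/18)/(3/13 + 11/18) = (11/18)/(197/234) = 143/197, so E[T_1 | X_0 = 1] = 1/π_1 = (3/13 + 11/18)/(11/18) = (197/234)/(11/18) = 197/143.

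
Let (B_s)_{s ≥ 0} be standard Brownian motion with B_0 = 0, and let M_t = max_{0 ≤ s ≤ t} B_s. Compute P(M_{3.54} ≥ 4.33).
P(M_{3.54} ≥ 4.33) = 2·P(B_{3.54} ≥ 4.33) = 2(1 − Φ(4.33/√3.54)) ≈ 0.0214

By the reflection principle for Brownian motion, P(M_t ≥ a) = 2 · P(B_t ≥ a) for a ≥ 0. Since B_t ~ N(0, t), P(B_t ≥ 4.33) = 1 − Φ(4.33/√t) = 1 − Φ(4.33/√3.54) = 1 − Φ(2.3014). So
  P(M_{3.54} ≥ 4.33) = 2(1 − Φ(2.3014)) ≈ 0.0214.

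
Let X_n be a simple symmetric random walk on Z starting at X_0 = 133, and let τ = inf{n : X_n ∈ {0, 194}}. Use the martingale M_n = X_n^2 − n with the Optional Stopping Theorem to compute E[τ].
E[τ] = 8113

M_n = X_n^2 − n is a martingale (since E[X_{n+1}^2 | F_n] = X_n^2 + 1). By OST (τ has finite mean in a bounded region), E[M_τ] = E[M_0] = X_0^2 − 0 = 133^2 = 17689. Also E[M_τ] = E[X_τ^2] − E[τ]. The walk exits at 0 or 194, with P(hit 194 first) = 133/194, so E[X_τ^2] = 194^2 · 133/194 + 0 = 25802. Thus E[τ] = E[X_τ^2] − E[M_τ] = 25802 − 17689 = 8113 = 133(194 − 133) = 8113.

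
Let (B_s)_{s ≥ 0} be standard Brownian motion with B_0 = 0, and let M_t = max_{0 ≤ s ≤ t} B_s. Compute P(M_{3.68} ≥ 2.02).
P(M_{3.68} ≥ 2.02) = 2·P(B_{3.68} ≥ 2.02) = 2(1 − Φ(2.02/√3.68)) ≈ 0.2923

By the reflection principle for Brownian motion, P(M_t ≥ a) = 2 · P(B_t ≥ a) for a ≥ 0. Since B_t ~ N(0, t), P(B_t ≥ 2.02) = 1 − Φ(2.02/√t) = 1 − Φ(2.02/√3.68) = 1 − Φ(1.0530). So
  P(M_{3.68} ≥ 2.02) = 2(1 − Φ(1.0530)) ≈ 0.2923.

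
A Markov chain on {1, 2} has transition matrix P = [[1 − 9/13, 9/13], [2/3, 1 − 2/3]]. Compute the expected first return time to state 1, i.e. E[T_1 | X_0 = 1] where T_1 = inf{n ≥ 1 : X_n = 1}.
E[T_1 | X_0 = 1] = 1/π_1 = 53/26

For an irreducible recurrent Markov chain with stationary distribution π, E[T_i | X_0 = i] = 1/π_i (Kac's formula). Here π_1 = (2/3)/(9/13 + 2/3) = (2/3)/(53/39) = 26/53, so E[T_1 | X_0 = 1] = 1/π_1 = (9/13 + 2/3)/(2/3) = (53/39)/(2/3) = 53/26.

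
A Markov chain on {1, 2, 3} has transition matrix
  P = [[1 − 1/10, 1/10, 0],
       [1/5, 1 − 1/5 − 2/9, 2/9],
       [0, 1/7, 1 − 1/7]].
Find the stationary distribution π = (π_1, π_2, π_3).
π = (18/41, 9/41, 14/41)

This is a birth-death chain on three states, which satisfies detailed balance: π_1 · P_{12} = π_2 · P_{21} and π_2 · P_{23} = π_3 · P_{32}.
From π_1 · 1/10 = π_2 · 1/5: π_2/π_1 = (1/10)/(1/5) = 1/2.
From π_2 · 2/9 = π_3 · 1/7: π_3/π_2 = (2/9)/(1/7) = 14/9.
Take π_1 proportional to 1; then unnormalized π = (1, 1/2, 7/9). Normalize by dividing by the sum 41/18:
  π = (18/41, 9/41, 14/41).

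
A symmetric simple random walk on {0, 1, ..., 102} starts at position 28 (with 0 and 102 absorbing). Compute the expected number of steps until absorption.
E[τ | X_0 = 28] = 2072

Let v_k = E[τ | X_0 = k]. Boundary: v_0 = v_102 = 0. Recurrence: v_k = 1 + (v_{k-1} + v_{k+1})/2 for 1 ≤ k ≤ 101. The particular solution to v_k − (v_{k-1} + v_{k+1})/2 = 1 is v_k = −k^2. Adding homogeneous solution A + B k and matching boundaries gives v_k = k (102 − k). Substituting k = 28: v_28 = 28 · 74 = 2072.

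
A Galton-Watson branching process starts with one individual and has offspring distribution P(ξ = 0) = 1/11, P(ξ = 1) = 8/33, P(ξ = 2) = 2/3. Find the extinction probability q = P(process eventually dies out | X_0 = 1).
q = 3/22

The pgf is f(s) = 1/11 + 8/33·s + 2/3·s². The extinction probability q is the smallest fixed point of f in [0, 1]. Setting s = f(s):
  2/3·s² + (8/33 − 1)·s + 1/11 = 0
  2/3·s² − (1/11 + 2/3)·s + 1/11 = 0
which factors as (s − 1)·(2/3·s − 1/11) = 0, giving roots s = 1 and s = (1/11)/(2/3) = 3/22.
Mean offspring μ = 8/33 + 2·2/3 = 52/33 > 1 (supercritical), so q < 1. The extinction probability is the smaller root: q = (1/11)/(2/3) = 3/22.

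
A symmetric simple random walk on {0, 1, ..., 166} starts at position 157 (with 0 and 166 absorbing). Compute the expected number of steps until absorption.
E[τ | X_0 = 157] = 1413

Let v_k = E[τ | X_0 = k]. Boundary: v_0 = v_166 = 0. Recurrence: v_k = 1 + (v_{k-1} + v_{k+1})/2 for 1 ≤ k ≤ 165. The particular solution to v_k − (v_{k-1} + v_{k+1})/2 = 1 is v_k = −k^2. Adding homogeneous solution A + B k and matching boundaries gives v_k = k (166 − k). Substituting k = 157: v_157 = 157 · 9 = 1413.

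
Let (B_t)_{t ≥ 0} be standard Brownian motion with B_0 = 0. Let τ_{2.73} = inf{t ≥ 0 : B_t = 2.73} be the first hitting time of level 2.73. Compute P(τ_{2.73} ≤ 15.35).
P(τ_{2.73} ≤ 15.35) = 2(1 − Φ(2.73/√15.35)) = 2(1 − Φ(0.6968)) ≈ 0.4859

By the reflection principle for standard BM, P(τ_b ≤ t) = 2 · P(B_t ≥ b). Since B_t ~ N(0, t), P(B_t ≥ 2.73) = 1 − Φ(2.73/√t) = 1 − Φ(2.73/√15.35) = 1 − Φ(0.6968) ≈ 0.24296. Doubling: P(τ_{2.73} ≤ 15.35) ≈ 2 · 0.24296 = 0.48592 ≈ 0.4859.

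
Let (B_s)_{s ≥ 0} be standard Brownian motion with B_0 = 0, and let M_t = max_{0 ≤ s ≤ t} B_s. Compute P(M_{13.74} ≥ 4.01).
P(M_{13.74} ≥ 4.01) = 2·P(B_{13.74} ≥ 4.01) = 2(1 − Φ(4.01/√13.74)) ≈ 0.2793

By the reflection principle for Brownian motion, P(M_t ≥ a) = 2 · P(B_t ≥ a) for a ≥ 0. Since B_t ~ N(0, t), P(B_t ≥ 4.01) = 1 − Φ(4.01/√t) = 1 − Φ(4.01/√13.74) = 1 − Φ(1.0818). So
  P(M_{13.74} ≥ 4.01) = 2(1 − Φ(1.0818)) ≈ 0.2793.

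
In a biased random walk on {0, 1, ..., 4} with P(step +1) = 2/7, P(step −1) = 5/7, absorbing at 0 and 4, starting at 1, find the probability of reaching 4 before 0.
P(hit 4 before 0) = (1 − (5/2)^1) / (1 − (5/2)^4) = 8/203

Let u_k denote P(reach 4 before 0 | start at k). Boundary: u_0 = 0, u_4 = 1. Recurrence: u_k = 2/7·u_{k+1} + 5/7·u_{k-1} for 1 ≤ k ≤ 3. Try u_k = A + B·r^k with r = q/p = (5/7)/(2/7) = 5/2. Substitution satisfies the recurrence; boundary conditions give:
  u_k = (1 − r^k) / (1 − r^N) = (1 − (5/2)^1) / (1 − (5/2)^4) = 8/203.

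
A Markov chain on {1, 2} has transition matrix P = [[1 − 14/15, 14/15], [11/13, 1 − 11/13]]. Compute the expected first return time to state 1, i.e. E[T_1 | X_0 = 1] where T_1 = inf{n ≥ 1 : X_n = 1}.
E[T_1 | X_0 = 1] = 1/π_1 = 347/165

For an irreducible recurrent Markov chain with stationary distribution π, E[T_i | X_0 = i] = 1/π_i (Kac's formula). Here π_1 = (11/13)/(14/15 + 11/13) = (11/13)/(347/195) = 165/347, so E[T_1 | X_0 = 1] = 1/π_1 = (14/15 + 11/13)/(11/13) = (347/195)/(11/13) = 347/165.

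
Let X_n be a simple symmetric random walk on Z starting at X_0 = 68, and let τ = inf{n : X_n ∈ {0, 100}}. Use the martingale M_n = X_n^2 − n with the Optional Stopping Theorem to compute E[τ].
E[τ] = 2176

M_n = X_n^2 − n is a martingale (since E[X_{n+1}^2 | F_n] = X_n^2 + 1). By OST (τ has finite mean in a bounded region), E[M_τ] = E[M_0] = X_0^2 − 0 = 68^2 = 4624. Also E[M_τ] = E[X_τ^2] − E[τ]. The walk exits at 0 or 100, with P(hit 100 first) = 68/100, so E[X_τ^2] = 100^2 · 68/100 + 0 = 6800. Thus E[τ] = E[X_τ^2] − E[M_τ] = 6800 − 4624 = 2176 = 68(100 − 68) = 2176.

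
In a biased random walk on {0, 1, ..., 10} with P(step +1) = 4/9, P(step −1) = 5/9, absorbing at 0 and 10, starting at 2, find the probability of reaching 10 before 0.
P(hit 10 before 0) = (1 − (5/4)^2) / (1 − (5/4)^10) = 65536/968561

Let u_k denote P(reach 10 before 0 | start at k). Boundary: u_0 = 0, u_10 = 1. Recurrence: u_k = 4/9·u_{k+1} + 5/9·u_{k-1} for 1 ≤ k ≤ 9. Try u_k = A + B·r^k with r = q/p = (5/9)/(4/9) = 5/4. Substitution satisfies the recurrence; boundary conditions give:
  u_k = (1 − r^k) / (1 − r^N) = (1 − (5/4)^2) / (1 − (5/4)^10) = 65536/968561.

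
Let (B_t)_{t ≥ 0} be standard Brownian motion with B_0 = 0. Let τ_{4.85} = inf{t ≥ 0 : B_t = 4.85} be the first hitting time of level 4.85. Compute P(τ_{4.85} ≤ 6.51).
P(τ_{4.85} ≤ 6.51) = 2(1 − Φ(4.85/√6.51)) = 2(1 − Φ(1.9009)) ≈ 0.0573

By the reflection principle for standard BM, P(τ_b ≤ t) = 2 · P(B_t ≥ b). Since B_t ~ N(0, t), P(B_t ≥ 4.85) = 1 − Φ(4.85/√t) = 1 − Φ(4.85/√6.51) = 1 − Φ(1.9009) ≈ 0.02866. Doubling: P(τ_{4.85} ≤ 6.51) ≈ 2 · 0.02866 = 0.05732 ≈ 0.0573.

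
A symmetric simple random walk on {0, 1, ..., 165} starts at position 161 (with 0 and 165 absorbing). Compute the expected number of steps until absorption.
E[τ | X_0 = 161] = 644

Let v_k = E[τ | X_0 = k]. Boundary: v_0 = v_165 = 0. Recurrence: v_k = 1 + (v_{k-1} + v_{k+1})/2 for 1 ≤ k ≤ 164. The particular solution to v_k − (v_{k-1} + v_{k+1})/2 = 1 is v_k = −k^2. Adding homogeneous solution A + B k and matching boundaries gives v_k = k (165 − k). Substituting k = 161: v_161 = 161 · 4 = 644.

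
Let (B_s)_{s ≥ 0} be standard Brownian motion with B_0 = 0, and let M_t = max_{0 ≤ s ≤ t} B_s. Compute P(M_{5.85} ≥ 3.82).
P(M_{5.85} ≥ 3.82) = 2·P(B_{5.85} ≥ 3.82) = 2(1 − Φ(3.82/√5.85)) ≈ 0.1142

By the reflection principle for Brownian motion, P(M_t ≥ a) = 2 · P(B_t ≥ a) for a ≥ 0. Since B_t ~ N(0, t), P(B_t ≥ 3.82) = 1 − Φ(3.82/√t) = 1 − Φ(3.82/√5.85) = 1 − Φ(1.5794). So
  P(M_{5.85} ≥ 3.82) = 2(1 − Φ(1.5794)) ≈ 0.1142.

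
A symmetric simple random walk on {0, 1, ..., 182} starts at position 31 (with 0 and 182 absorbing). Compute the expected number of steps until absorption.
E[τ | X_0 = 31] = 4681

Let v_k = E[τ | X_0 = k]. Boundary: v_0 = v_182 = 0. Recurrence: v_k = 1 + (v_{k-1} + v_{k+1})/2 for 1 ≤ k ≤ 181. The particular solution to v_k − (v_{k-1} + v_{k+1})/2 = 1 is v_k = −k^2. Adding homogeneous solution A + B k and matching boundaries gives v_k = k (182 − k). Substituting k = 31: v_31 = 31 · 151 = 4681.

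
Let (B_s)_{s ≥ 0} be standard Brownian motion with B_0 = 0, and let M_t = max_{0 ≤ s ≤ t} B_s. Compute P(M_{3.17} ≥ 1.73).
P(M_{3.17} ≥ 1.73) = 2·P(B_{3.17} ≥ 1.73) = 2(1 − Φ(1.73/√3.17)) ≈ 0.3312

By the reflection principle for Brownian motion, P(M_t ≥ a) = 2 · P(B_t ≥ a) for a ≥ 0. Since B_t ~ N(0, t), P(B_t ≥ 1.73) = 1 − Φ(1.73/√t) = 1 − Φ(1.73/√3.17) = 1 − Φ(0.9717). So
  P(M_{3.17} ≥ 1.73) = 2(1 − Φ(0.9717)) ≈ 0.3312.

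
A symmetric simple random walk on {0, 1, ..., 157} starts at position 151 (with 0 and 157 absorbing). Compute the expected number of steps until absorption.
E[τ | X_0 = 151] = 906

Let v_k = E[τ | X_0 = k]. Boundary: v_0 = v_157 = 0. Recurrence: v_k = 1 + (v_{k-1} + v_{k+1})/2 for 1 ≤ k ≤ 156. The particular solution to v_k − (v_{k-1} + v_{k+1})/2 = 1 is v_k = −k^2. Adding homogeneous solution A + B k and matching boundaries gives v_k = k (157 − k). Substituting k = 151: v_151 = 151 · 6 = 906.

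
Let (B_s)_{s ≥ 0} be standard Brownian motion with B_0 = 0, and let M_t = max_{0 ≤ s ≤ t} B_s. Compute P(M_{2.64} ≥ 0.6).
P(M_{2.64} ≥ 0.6) = 2·P(B_{2.64} ≥ 0.6) = 2(1 − Φ(0.6/√2.64)) ≈ 0.7119

By the reflection principle for Brownian motion, P(M_t ≥ a) = 2 · P(B_t ≥ a) for a ≥ 0. Since B_t ~ N(0, t), P(B_t ≥ 0.6) = 1 − Φ(0.6/√t) = 1 − Φ(0.6/√2.64) = 1 − Φ(0.3693). So
  P(M_{2.64} ≥ 0.6) = 2(1 − Φ(0.3693)) ≈ 0.7119.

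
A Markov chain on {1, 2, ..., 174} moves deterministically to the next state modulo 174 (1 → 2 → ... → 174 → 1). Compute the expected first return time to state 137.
E[T_137 | X_0 = 137] = 174

The chain cycles deterministically, so starting at state 137 it returns in exactly 174 steps. Equivalently, the stationary distribution is uniform π_j = 1/174 for every state j, so by Kac's formula E[T_137] = 1/π_137 = 174.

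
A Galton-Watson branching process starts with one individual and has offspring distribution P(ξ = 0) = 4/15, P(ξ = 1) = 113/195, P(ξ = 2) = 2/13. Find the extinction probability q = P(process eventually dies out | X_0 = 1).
q = 1

Mean offspring μ = 0·4/15 + 1·113/195 + 2·2/13 = 173/195 ≤ 1. For μ ≤ 1 with offspring not concentrated at 1, the Galton-Watson process goes extinct almost surely, so q = 1.
(Algebraic check: The pgf is f(s) = 4/15 + 113/195·s + 2/13·s². The extinction probability q is the smallest fixed point of f in [0, 1]. Setting s = f(s):
  2/13·s² + (113/195 − 1)·s + 4/15 = 0
  2/13·s² − (4/15 + 2/13)·s + 4/15 = 0
which factors as (s − 1)·(2/13·s − 4/15) = 0, giving roots s = 1 and s = (4/15)/(2/13) = 26/15. Since 26/15 ≥ 1, the smallest root in [0, 1] is s = 1.)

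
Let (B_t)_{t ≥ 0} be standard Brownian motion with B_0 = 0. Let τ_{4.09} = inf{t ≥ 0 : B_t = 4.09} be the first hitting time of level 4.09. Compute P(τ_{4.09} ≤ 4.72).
P(τ_{4.09} ≤ 4.72) = 2(1 − Φ(4.09/√4.72)) = 2(1 − Φ(1.8826)) ≈ 0.0598

By the reflection principle for standard BM, P(τ_b ≤ t) = 2 · P(B_t ≥ b). Since B_t ~ N(0, t), P(B_t ≥ 4.09) = 1 − Φ(4.09/√t) = 1 − Φ(4.09/√4.72) = 1 − Φ(1.8826) ≈ 0.02988. Doubling: P(τ_{4.09} ≤ 4.72) ≈ 2 · 0.02988 = 0.05976 ≈ 0.0598.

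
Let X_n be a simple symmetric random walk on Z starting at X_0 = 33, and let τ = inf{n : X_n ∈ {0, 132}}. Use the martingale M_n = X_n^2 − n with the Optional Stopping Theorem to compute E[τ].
E[τ] = 3267

M_n = X_n^2 − n is a martingale (since E[X_{n+1}^2 | F_n] = X_n^2 + 1). By OST (τ has finite mean in a bounded region), E[M_τ] = E[M_0] = X_0^2 − 0 = 33^2 = 1089. Also E[M_τ] = E[X_τ^2] − E[τ]. The walk exits at 0 or 132, with P(hit 132 first) = 33/132, so E[X_τ^2] = 132^2 · 33/132 + 0 = 4356. Thus E[τ] = E[X_τ^2] − E[M_τ] = 4356 − 1089 = 3267 = 33(132 − 33) = 3267.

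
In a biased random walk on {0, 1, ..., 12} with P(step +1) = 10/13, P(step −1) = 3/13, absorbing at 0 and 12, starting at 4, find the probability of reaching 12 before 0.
P(hit 12 before 0) = (1 − (3/10)^4) / (1 − (3/10)^12) = 100000000/100816561

Let u_k denote P(reach 12 before 0 | start at k). Boundary: u_0 = 0, u_12 = 1. Recurrence: u_k = 10/13·u_{k+1} + 3/13·u_{k-1} for 1 ≤ k ≤ 11. Try u_k = A + B·r^k with r = q/p = (3/13)/(10/13) = 3/10. Substitution satisfies the recurrence; boundary conditions give:
  u_k = (1 − r^k) / (1 − r^N) = (1 − (3/10)^4) / (1 − (3/10)^12) = 100000000/100816561.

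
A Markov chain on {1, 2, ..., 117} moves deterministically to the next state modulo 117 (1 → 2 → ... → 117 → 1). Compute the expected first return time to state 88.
E[T_88 | X_0 = 88] = 117

The chain cycles deterministically, so starting at state 88 it returns in exactly 117 steps. Equivalently, the stationary distribution is uniform π_j = 1/117 for every state j, so by Kac's formula E[T_88] = 1/π_88 = 117.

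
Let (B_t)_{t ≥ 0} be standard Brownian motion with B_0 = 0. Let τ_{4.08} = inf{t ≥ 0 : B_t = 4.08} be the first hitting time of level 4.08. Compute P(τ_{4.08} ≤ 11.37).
P(τ_{4.08} ≤ 11.37) = 2(1 − Φ(4.08/√11.37)) = 2(1 − Φ(1.2100)) ≈ 0.2263

By the reflection principle for standard BM, P(τ_b ≤ t) = 2 · P(B_t ≥ b). Since B_t ~ N(0, t), P(B_t ≥ 4.08) = 1 − Φ(4.08/√t) = 1 − Φ(4.08/√11.37) = 1 − Φ(1.2100) ≈ 0.11314. Doubling: P(τ_{4.08} ≤ 11.37) ≈ 2 · 0.11314 = 0.22628 ≈ 0.2263.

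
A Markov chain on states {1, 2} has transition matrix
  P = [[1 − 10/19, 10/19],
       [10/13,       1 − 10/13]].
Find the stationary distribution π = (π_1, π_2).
π_1 = 19/32, π_2 = 13/32

Solve πP = π with π_1 + π_2 = 1. From πP = π: π_1 · (1 − 10/19) + π_2 · 10/13 = π_1 ⇒ π_2 · 10/13 = π_1 · 10/19 ⇒ π_2/π_1 = (10/19)/(10/13) = 13/19. Together with π_1 + π_2 = 1:
  π_1 = (10/13)/(10/19 + 10/13) = (10/13)/(320/247) = 19/32,
  π_2 = (10/19)/(10/19 + 10/13) = (10/19)/(320/247) = 13/32.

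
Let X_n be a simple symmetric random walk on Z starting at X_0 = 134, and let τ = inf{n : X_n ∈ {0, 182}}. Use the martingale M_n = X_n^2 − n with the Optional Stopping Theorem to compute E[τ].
E[τ] = 6432

M_n = X_n^2 − n is a martingale (since E[X_{n+1}^2 | F_n] = X_n^2 + 1). By OST (τ has finite mean in a bounded region), E[M_τ] = E[M_0] = X_0^2 − 0 = 134^2 = 17956. Also E[M_τ] = E[X_τ^2] − E[τ]. The walk exits at 0 or 182, with P(hit 182 first) = 134/182, so E[X_τ^2] = 182^2 · 134/182 + 0 = 24388. Thus E[τ] = E[X_τ^2] − E[M_τ] = 24388 − 17956 = 6432 = 134(182 − 134) = 6432.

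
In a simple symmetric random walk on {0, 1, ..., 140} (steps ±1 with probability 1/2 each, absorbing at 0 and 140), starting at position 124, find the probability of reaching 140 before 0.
P(hit 140 before 0) = 124/140 = 31/35

Let u_k = P(hit 140 before 0 | start at k). Then u_0 = 0, u_140 = 1, and u_k = u_{k-1}/2 + u_{k+1}/2 for 1 ≤ k ≤ 139. This harmonic recurrence is solved by u_k = k/140, giving u_124 = 124/140 = 31/35.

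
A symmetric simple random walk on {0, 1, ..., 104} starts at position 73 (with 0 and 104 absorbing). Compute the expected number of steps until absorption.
E[τ | X_0 = 73] = 2263

Let v_k = E[τ | X_0 = k]. Boundary: v_0 = v_104 = 0. Recurrence: v_k = 1 + (v_{k-1} + v_{k+1})/2 for 1 ≤ k ≤ 103. The particular solution to v_k − (v_{k-1} + v_{k+1})/2 = 1 is v_k = −k^2. Adding homogeneous solution A + B k and matching boundaries gives v_k = k (104 − k). Substituting k = 73: v_73 = 73 · 31 = 2263.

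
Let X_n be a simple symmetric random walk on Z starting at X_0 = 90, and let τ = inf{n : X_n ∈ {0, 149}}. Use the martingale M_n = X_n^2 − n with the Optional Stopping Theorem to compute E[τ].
E[τ] = 5310

M_n = X_n^2 − n is a martingale (since E[X_{n+1}^2 | F_n] = X_n^2 + 1). By OST (τ has finite mean in a bounded region), E[M_τ] = E[M_0] = X_0^2 − 0 = 90^2 = 8100. Also E[M_τ] = E[X_τ^2] − E[τ]. The walk exits at 0 or 149, with P(hit 149 first) = 90/149, so E[X_τ^2] = 149^2 · 90/149 + 0 = 13410. Thus E[τ] = E[X_τ^2] − E[M_τ] = 13410 − 8100 = 5310 = 90(149 − 90) = 5310.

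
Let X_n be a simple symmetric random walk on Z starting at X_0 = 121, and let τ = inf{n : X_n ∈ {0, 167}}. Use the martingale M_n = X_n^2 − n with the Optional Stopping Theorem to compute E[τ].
E[τ] = 5566

M_n = X_n^2 − n is a martingale (since E[X_{n+1}^2 | F_n] = X_n^2 + 1). By OST (τ has finite mean in a bounded region), E[M_τ] = E[M_0] = X_0^2 − 0 = 121^2 = 14641. Also E[M_τ] = E[X_τ^2] − E[τ]. The walk exits at 0 or 167, with P(hit 167 first) = 121/167, so E[X_τ^2] = 167^2 · 121/167 + 0 = 20207. Thus E[τ] = E[X_τ^2] − E[M_τ] = 20207 − 14641 = 5566 = 121(167 − 121) = 5566.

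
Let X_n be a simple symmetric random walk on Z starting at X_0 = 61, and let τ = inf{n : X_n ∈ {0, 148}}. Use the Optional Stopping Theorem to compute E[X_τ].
E[X_τ] = 61

X_n is a martingale and τ is a bounded-mean stopping time (indeed τ is finite a.s. with bounded expectation since the walk is in a bounded region). By the OST, E[X_τ] = E[X_0] = 61. Equivalently: E[X_τ] = 148 · P(hit 148 first) + 0 · P(hit 0 first) = 148 · (61/148) = 61.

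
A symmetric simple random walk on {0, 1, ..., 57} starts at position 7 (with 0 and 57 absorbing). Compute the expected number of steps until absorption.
E[τ | X_0 = 7] = 350

Let v_k = E[τ | X_0 = k]. Boundary: v_0 = v_57 = 0. Recurrence: v_k = 1 + (v_{k-1} + v_{k+1})/2 for 1 ≤ k ≤ 56. The particular solution to v_k − (v_{k-1} + v_{k+1})/2 = 1 is v_k = −k^2. Adding homogeneous solution A + B k and matching boundaries gives v_k = k (57 − k). Substituting k = 7: v_7 = 7 · 50 = 350.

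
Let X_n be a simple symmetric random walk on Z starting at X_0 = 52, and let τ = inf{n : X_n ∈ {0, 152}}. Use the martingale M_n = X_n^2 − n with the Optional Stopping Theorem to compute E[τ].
E[τ] = 5200

M_n = X_n^2 − n is a martingale (since E[X_{n+1}^2 | F_n] = X_n^2 + 1). By OST (τ has finite mean in a bounded region), E[M_τ] = E[M_0] = X_0^2 − 0 = 52^2 = 2704. Also E[M_τ] = E[X_τ^2] − E[τ]. The walk exits at 0 or 152, with P(hit 152 first) = 52/152, so E[X_τ^2] = 152^2 · 52/152 + 0 = 7904. Thus E[τ] = E[X_τ^2] − E[M_τ] = 7904 − 2704 = 5200 = 52(152 − 52) = 5200.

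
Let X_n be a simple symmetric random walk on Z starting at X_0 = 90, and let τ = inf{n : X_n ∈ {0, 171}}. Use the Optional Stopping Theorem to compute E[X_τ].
E[X_τ] = 90

X_n is a martingale and τ is a bounded-mean stopping time (indeed τ is finite a.s. with bounded expectation since the walk is in a bounded region). By the OST, E[X_τ] = E[X_0] = 90. Equivalently: E[X_τ] = 171 · P(hit 171 first) + 0 · P(hit 0 first) = 171 · (90/171) = 90.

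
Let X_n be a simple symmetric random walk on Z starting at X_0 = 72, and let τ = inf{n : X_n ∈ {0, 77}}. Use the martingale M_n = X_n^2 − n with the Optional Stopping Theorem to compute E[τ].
E[τ] = 360

M_n = X_n^2 − n is a martingale (since E[X_{n+1}^2 | F_n] = X_n^2 + 1). By OST (τ has finite mean in a bounded region), E[M_τ] = E[M_0] = X_0^2 − 0 = 72^2 = 5184. Also E[M_τ] = E[X_τ^2] − E[τ]. The walk exits at 0 or 77, with P(hit 77 first) = 72/77, so E[X_τ^2] = 77^2 · 72/77 + 0 = 5544. Thus E[τ] = E[X_τ^2] − E[M_τ] = 5544 − 5184 = 360 = 72(77 − 72) = 360.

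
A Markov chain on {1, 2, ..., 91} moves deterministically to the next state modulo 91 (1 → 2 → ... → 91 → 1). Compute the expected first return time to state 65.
E[T_65 | X_0 = 65] = 91

The chain cycles deterministically, so starting at state 65 it returns in exactly 91 steps. Equivalently, the stationary distribution is uniform π_j = 1/91 for every state j, so by Kac's formula E[T_65] = 1/π_65 = 91.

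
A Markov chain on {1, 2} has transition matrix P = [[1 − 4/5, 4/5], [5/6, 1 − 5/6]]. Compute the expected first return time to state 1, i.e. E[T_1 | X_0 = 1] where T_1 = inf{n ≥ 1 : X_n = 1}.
E[T_1 | X_0 = 1] = 1/π_1 = 49/25

For an irreducible recurrent Markov chain with stationary distribution π, E[T_i | X_0 = i] = 1/π_i (Kac's formula). Here π_1 = (5/6)/(4/5 + 5/6) = (5/6)/(49/30) = 25/49, so E[T_1 | X_0 = 1] = 1/π_1 = (4/5 + 5/6)/(5/6) = (49/30)/(5/6) = 49/25.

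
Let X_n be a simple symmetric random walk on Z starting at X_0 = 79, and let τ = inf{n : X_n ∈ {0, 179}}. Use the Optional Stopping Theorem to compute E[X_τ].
E[X_τ] = 79

X_n is a martingale and τ is a bounded-mean stopping time (indeed τ is finite a.s. with bounded expectation since the walk is in a bounded region). By the OST, E[X_τ] = E[X_0] = 79. Equivalently: E[X_τ] = 179 · P(hit 179 first) + 0 · P(hit 0 first) = 179 · (79/179) = 79.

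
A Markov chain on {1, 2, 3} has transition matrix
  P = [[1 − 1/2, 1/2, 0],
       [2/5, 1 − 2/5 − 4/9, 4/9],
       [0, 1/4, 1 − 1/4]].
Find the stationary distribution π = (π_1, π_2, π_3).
π = (36/161, 45/161, 80/161)

This is a birth-death chain on three states, which satisfies detailed balance: π_1 · P_{12} = π_2 · P_{21} and π_2 · P_{23} = π_3 · P_{32}.
From π_1 · 1/2 = π_2 · 2/5: π_2/π_1 = (1/2)/(2/5) = 5/4.
From π_2 · 4/9 = π_3 · 1/4: π_3/π_2 = (4/9)/(1/4) = 16/9.
Take π_1 proportional to 1; then unnormalized π = (1, 5/4, 20/9). Normalize by dividing by the sum 161/36:
  π = (36/161, 45/161, 80/161).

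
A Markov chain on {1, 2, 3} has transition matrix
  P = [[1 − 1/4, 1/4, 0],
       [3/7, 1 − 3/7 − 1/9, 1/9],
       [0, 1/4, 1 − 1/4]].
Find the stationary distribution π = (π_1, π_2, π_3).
π = (108/199, 63/199, 28/199)

This is a birth-death chain on three states, which satisfies detailed balance: π_1 · P_{12} = π_2 · P_{21} and π_2 · P_{23} = π_3 · P_{32}.
From π_1 · 1/4 = π_2 · 3/7: π_2/π_1 = (1/4)/(3/7) = 7/12.
From π_2 · 1/9 = π_3 · 1/4: π_3/π_2 = (1/9)/(1/4) = 4/9.
Take π_1 proportional to 1; then unnormalized π = (1, 7/12, 7/27). Normalize by dividing by the sum 199/108:
  π = (108/199, 63/199, 28/199).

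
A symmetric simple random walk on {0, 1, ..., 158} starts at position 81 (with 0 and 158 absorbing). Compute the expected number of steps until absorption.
E[τ | X_0 = 81] = 6237

Let v_k = E[τ | X_0 = k]. Boundary: v_0 = v_158 = 0. Recurrence: v_k = 1 + (v_{k-1} + v_{k+1})/2 for 1 ≤ k ≤ 157. The particular solution to v_k − (v_{k-1} + v_{k+1})/2 = 1 is v_k = −k^2. Adding homogeneous solution A + B k and matching boundaries gives v_k = k (158 − k). Substituting k = 81: v_81 = 81 · 77 = 6237.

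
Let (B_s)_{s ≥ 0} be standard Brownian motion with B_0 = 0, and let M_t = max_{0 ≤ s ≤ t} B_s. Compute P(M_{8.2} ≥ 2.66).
P(M_{8.2} ≥ 2.66) = 2·P(B_{8.2} ≥ 2.66) = 2(1 − Φ(2.66/√8.2)) ≈ 0.3529

By the reflection principle for Brownian motion, P(M_t ≥ a) = 2 · P(B_t ≥ a) for a ≥ 0. Since B_t ~ N(0, t), P(B_t ≥ 2.66) = 1 − Φ(2.66/√t) = 1 − Φ(2.66/√8.2) = 1 − Φ(0.9289). So
  P(M_{8.2} ≥ 2.66) = 2(1 − Φ(0.9289)) ≈ 0.3529.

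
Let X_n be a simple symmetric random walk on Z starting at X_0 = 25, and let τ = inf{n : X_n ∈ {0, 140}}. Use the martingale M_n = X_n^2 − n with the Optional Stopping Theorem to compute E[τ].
E[τ] = 2875

M_n = X_n^2 − n is a martingale (since E[X_{n+1}^2 | F_n] = X_n^2 + 1). By OST (τ has finite mean in a bounded region), E[M_τ] = E[M_0] = X_0^2 − 0 = 25^2 = 625. Also E[M_τ] = E[X_τ^2] − E[τ]. The walk exits at 0 or 140, with P(hit 140 first) = 25/140, so E[X_τ^2] = 140^2 · 25/140 + 0 = 3500. Thus E[τ] = E[X_τ^2] − E[M_τ] = 3500 − 625 = 2875 = 25(140 − 25) = 2875.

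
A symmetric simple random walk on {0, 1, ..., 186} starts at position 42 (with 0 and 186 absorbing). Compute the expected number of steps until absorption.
E[τ | X_0 = 42] = 6048

Let v_k = E[τ | X_0 = k]. Boundary: v_0 = v_186 = 0. Recurrence: v_k = 1 + (v_{k-1} + v_{k+1})/2 for 1 ≤ k ≤ 185. The particular solution to v_k − (v_{k-1} + v_{k+1})/2 = 1 is v_k = −k^2. Adding homogeneous solution A + B k and matching boundaries gives v_k = k (186 − k). Substituting k = 42: v_42 = 42 · 144 = 6048.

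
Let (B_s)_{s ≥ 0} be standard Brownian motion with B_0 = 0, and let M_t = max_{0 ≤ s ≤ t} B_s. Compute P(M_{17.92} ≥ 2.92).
P(M_{17.92} ≥ 2.92) = 2·P(B_{17.92} ≥ 2.92) = 2(1 − Φ(2.92/√17.92)) ≈ 0.4903

By the reflection principle for Brownian motion, P(M_t ≥ a) = 2 · P(B_t ≥ a) for a ≥ 0. Since B_t ~ N(0, t), P(B_t ≥ 2.92) = 1 − Φ(2.92/√t) = 1 − Φ(2.92/√17.92) = 1 − Φ(0.6898). So
  P(M_{17.92} ≥ 2.92) = 2(1 − Φ(0.6898)) ≈ 0.4903.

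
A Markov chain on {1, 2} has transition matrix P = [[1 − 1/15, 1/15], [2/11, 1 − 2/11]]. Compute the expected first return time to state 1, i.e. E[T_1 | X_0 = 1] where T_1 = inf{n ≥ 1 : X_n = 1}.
E[T_1 | X_0 = 1] = 1/π_1 = 41/30

For an irreducible recurrent Markov chain with stationary distribution π, E[T_i | X_0 = i] = 1/π_i (Kac's formula). Here π_1 = (2/11)/(1/15 + 2/11) = (2/11)/(41/165) = 30/41, so E[T_1 | X_0 = 1] = 1/π_1 = (1/15 + 2/11)/(2/11) = (41/165)/(2/11) = 41/30.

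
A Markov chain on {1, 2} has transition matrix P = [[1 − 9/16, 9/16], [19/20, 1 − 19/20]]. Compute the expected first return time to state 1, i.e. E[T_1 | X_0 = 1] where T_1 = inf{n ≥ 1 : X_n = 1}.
E[T_1 | X_0 = 1] = 1/π_1 = 121/76

For an irreducible recurrent Markov chain with stationary distribution π, E[T_i | X_0 = i] = 1/π_i (Kac's formula). Here π_1 = (19/20)/(9/16 + 19/20) = (19/20)/(121/80) = 76/121, so E[T_1 | X_0 = 1] = 1/π_1 = (9/16 + 19/20)/(19/20) = (121/80)/(19/20) = 121/76.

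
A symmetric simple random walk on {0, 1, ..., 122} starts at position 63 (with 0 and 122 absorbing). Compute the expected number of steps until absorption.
E[τ | X_0 = 63] = 3717

Let v_k = E[τ | X_0 = k]. Boundary: v_0 = v_122 = 0. Recurrence: v_k = 1 + (v_{k-1} + v_{k+1})/2 for 1 ≤ k ≤ 121. The particular solution to v_k − (v_{k-1} + v_{k+1})/2 = 1 is v_k = −k^2. Adding homogeneous solution A + B k and matching boundaries gives v_k = k (122 − k). Substituting k = 63: v_63 = 63 · 59 = 3717.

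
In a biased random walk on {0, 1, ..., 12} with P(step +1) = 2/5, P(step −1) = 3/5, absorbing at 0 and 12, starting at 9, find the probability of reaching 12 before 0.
P(hit 12 before 0) = (1 − (3/2)^9) / (1 − (3/2)^12) = 8072/27755

Let u_k denote P(reach 12 before 0 | start at k). Boundary: u_0 = 0, u_12 = 1. Recurrence: u_k = 2/5·u_{k+1} + 3/5·u_{k-1} for 1 ≤ k ≤ 11. Try u_k = A + B·r^k with r = q/p = (3/5)/(2/5) = 3/2. Substitution satisfies the recurrence; boundary conditions give:
  u_k = (1 − r^k) / (1 − r^N) = (1 − (3/2)^9) / (1 − (3/2)^12) = 8072/27755.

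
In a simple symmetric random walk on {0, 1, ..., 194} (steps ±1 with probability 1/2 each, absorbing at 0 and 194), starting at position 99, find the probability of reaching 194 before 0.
P(hit 194 before 0) = 99/194

Let u_k = P(hit 194 before 0 | start at k). Then u_0 = 0, u_194 = 1, and u_k = u_{k-1}/2 + u_{k+1}/2 for 1 ≤ k ≤ 193. This harmonic recurrence is solved by u_k = k/194, giving u_99 = 99/194.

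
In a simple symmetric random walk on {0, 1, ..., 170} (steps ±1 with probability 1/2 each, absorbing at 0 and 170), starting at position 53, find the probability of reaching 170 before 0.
P(hit 170 before 0) = 53/170

Let u_k = P(hit 170 before 0 | start at k). Then u_0 = 0, u_170 = 1, and u_k = u_{k-1}/2 + u_{k+1}/2 for 1 ≤ k ≤ 169. This harmonic recurrence is solved by u_k = k/170, giving u_53 = 53/170.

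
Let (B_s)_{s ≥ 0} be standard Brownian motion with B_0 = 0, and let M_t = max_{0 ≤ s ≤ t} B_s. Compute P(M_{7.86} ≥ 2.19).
P(M_{7.86} ≥ 2.19) = 2·P(B_{7.86} ≥ 2.19) = 2(1 − Φ(2.19/√7.86)) ≈ 0.4347

By the reflection principle for Brownian motion, P(M_t ≥ a) = 2 · P(B_t ≥ a) for a ≥ 0. Since B_t ~ N(0, t), P(B_t ≥ 2.19) = 1 − Φ(2.19/√t) = 1 − Φ(2.19/√7.86) = 1 − Φ(0.7811). So
  P(M_{7.86} ≥ 2.19) = 2(1 − Φ(0.7811)) ≈ 0.4347.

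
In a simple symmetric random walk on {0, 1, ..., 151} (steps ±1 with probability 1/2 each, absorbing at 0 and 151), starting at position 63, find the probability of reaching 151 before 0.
P(hit 151 before 0) = 63/151

Let u_k = P(hit 151 before 0 | start at k). Then u_0 = 0, u_151 = 1, and u_k = u_{k-1}/2 + u_{k+1}/2 for 1 ≤ k ≤ 150. This harmonic recurrence is solved by u_k = k/151, giving u_63 = 63/151.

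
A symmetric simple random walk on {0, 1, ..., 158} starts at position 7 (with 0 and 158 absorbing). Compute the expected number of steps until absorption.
E[τ | X_0 = 7] = 1057

Let v_k = E[τ | X_0 = k]. Boundary: v_0 = v_158 = 0. Recurrence: v_k = 1 + (v_{k-1} + v_{k+1})/2 for 1 ≤ k ≤ 157. The particular solution to v_k − (v_{k-1} + v_{k+1})/2 = 1 is v_k = −k^2. Adding homogeneous solution A + B k and matching boundaries gives v_k = k (158 − k). Substituting k = 7: v_7 = 7 · 151 = 1057.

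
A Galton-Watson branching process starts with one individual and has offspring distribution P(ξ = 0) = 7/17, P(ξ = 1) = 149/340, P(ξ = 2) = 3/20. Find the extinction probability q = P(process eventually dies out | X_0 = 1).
q = 1

Mean offspring μ = 0·7/17 + 1·149/340 + 2·3/20 = 251/340 ≤ 1. For μ ≤ 1 with offspring not concentrated at 1, the Galton-Watson process goes extinct almost surely, so q = 1.
(Algebraic check: The pgf is f(s) = 7/17 + 149/340·s + 3/20·s². The extinction probability q is the smallest fixed point of f in [0, 1]. Setting s = f(s):
  3/20·s² + (149/340 − 1)·s + 7/17 = 0
  3/20·s² − (7/17 + 3/20)·s + 7/17 = 0
which factors as (s − 1)·(3/20·s − 7/17) = 0, giving roots s = 1 and s = (7/17)/(3/20) = 140/51. Since 140/51 ≥ 1, the smallest root in [0, 1] is s = 1.)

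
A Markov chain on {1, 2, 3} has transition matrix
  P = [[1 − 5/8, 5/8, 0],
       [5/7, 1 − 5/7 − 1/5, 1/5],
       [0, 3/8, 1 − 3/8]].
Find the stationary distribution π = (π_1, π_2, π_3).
π = (120/281, 105/281, 56/281)

This is a birth-death chain on three states, which satisfies detailed balance: π_1 · P_{12} = π_2 · P_{21} and π_2 · P_{23} = π_3 · P_{32}.
From π_1 · 5/8 = π_2 · 5/7: π_2/π_1 = (5/8)/(5/7) = 7/8.
From π_2 · 1/5 = π_3 · 3/8: π_3/π_2 = (1/5)/(3/8) = 8/15.
Take π_1 proportional to 1; then unnormalized π = (1, 7/8, 7/15). Normalize by dividing by the sum 281/120:
  π = (120/281, 105/281, 56/281).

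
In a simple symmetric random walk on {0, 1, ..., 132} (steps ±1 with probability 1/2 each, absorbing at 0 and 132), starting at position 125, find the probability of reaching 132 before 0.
P(hit 132 before 0) = 125/132

Let u_k = P(hit 132 before 0 | start at k). Then u_0 = 0, u_132 = 1, and u_k = u_{k-1}/2 + u_{k+1}/2 for 1 ≤ k ≤ 131. This harmonic recurrence is solved by u_k = k/132, giving u_125 = 125/132.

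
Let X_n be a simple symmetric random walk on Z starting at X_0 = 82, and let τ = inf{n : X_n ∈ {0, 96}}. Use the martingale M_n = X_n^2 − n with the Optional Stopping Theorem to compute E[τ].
E[τ] = 1148

M_n = X_n^2 − n is a martingale (since E[X_{n+1}^2 | F_n] = X_n^2 + 1). By OST (τ has finite mean in a bounded region), E[M_τ] = E[M_0] = X_0^2 − 0 = 82^2 = 6724. Also E[M_τ] = E[X_τ^2] − E[τ]. The walk exits at 0 or 96, with P(hit 96 first) = 82/96, so E[X_τ^2] = 96^2 · 82/96 + 0 = 7872. Thus E[τ] = E[X_τ^2] − E[M_τ] = 7872 − 6724 = 1148 = 82(96 − 82) = 1148.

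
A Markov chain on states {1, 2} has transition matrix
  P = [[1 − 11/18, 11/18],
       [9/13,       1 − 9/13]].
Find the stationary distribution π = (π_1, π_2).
π_1 = 162/305, π_2 = 143/305

Solve πP = π with π_1 + π_2 = 1. From πP = π: π_1 · (1 − 11/18) + π_2 · 9/13 = π_1 ⇒ π_2 · 9/13 = π_1 · 11/18 ⇒ π_2/π_1 = (11/18)/(9/13) = 143/162. Together with π_1 + π_2 = 1:
  π_1 = (9/13)/(11/18 + 9/13) = (9/13)/(305/234) = 162/305,
  π_2 = (11/18)/(11/18 + 9/13) = (11/18)/(305/234) = 143/305.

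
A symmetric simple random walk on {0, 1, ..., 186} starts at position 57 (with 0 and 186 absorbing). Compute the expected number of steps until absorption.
E[τ | X_0 = 57] = 7353

Let v_k = E[τ | X_0 = k]. Boundary: v_0 = v_186 = 0. Recurrence: v_k = 1 + (v_{k-1} + v_{k+1})/2 for 1 ≤ k ≤ 185. The particular solution to v_k − (v_{k-1} + v_{k+1})/2 = 1 is v_k = −k^2. Adding homogeneous solution A + B k and matching boundaries gives v_k = k (186 − k). Substituting k = 57: v_57 = 57 · 129 = 7353.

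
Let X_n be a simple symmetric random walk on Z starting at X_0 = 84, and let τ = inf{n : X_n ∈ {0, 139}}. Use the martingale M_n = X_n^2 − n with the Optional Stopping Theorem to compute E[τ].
E[τ] = 4620

M_n = X_n^2 − n is a martingale (since E[X_{n+1}^2 | F_n] = X_n^2 + 1). By OST (τ has finite mean in a bounded region), E[M_τ] = E[M_0] = X_0^2 − 0 = 84^2 = 7056. Also E[M_τ] = E[X_τ^2] − E[τ]. The walk exits at 0 or 139, with P(hit 139 first) = 84/139, so E[X_τ^2] = 139^2 · 84/139 + 0 = 11676. Thus E[τ] = E[X_τ^2] − E[M_τ] = 11676 − 7056 = 4620 = 84(139 − 84) = 4620.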